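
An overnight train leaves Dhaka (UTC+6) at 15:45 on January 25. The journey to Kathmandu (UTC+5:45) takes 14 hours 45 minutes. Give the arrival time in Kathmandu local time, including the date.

06:15 on Jan 26

Convert departure to UTC: 15:45 − 6:00 = 09:45 UTC on Jan 25.
Add 14 hours 45 minutes travel time → 00:30 UTC (Jan 26).
Kathmandu is UTC+5:45, so local arrival = 00:30 + 5:45 = 06:15 on Jan 26.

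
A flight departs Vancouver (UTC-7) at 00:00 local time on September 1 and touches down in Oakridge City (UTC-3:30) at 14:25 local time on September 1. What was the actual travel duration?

10 hours 55 minutes

Departure in UTC: 00:00 + 7:00 = 07:00 on Sep 1.
Arrival in UTC: 14:25 + 3:30 = 17:55 on Sep 1.
Elapsed = 17:55 − 07:00 = 10 hours 55 minutes.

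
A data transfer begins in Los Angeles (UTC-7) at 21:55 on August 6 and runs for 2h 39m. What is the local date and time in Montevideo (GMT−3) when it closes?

Convert start to UTC: 21:55 + 7:00 = 04:55 UTC on Aug 7.
Add 2 hours and 39 minutes duration → 07:34 UTC.
Montevideo is UTC−3:00, so local end time = 07:34 − 3:00 = 04:34 on Aug 7.

04:34 on August 7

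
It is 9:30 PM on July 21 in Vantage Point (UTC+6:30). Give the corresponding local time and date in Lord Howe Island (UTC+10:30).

1:30 AM on July 22

Lord Howe Island is 4:00 ahead of Vantage Point.
Shift by the zone difference: 9:30 PM + 4:00 = 1:30 AM on Jul 22 in Lord Howe Island.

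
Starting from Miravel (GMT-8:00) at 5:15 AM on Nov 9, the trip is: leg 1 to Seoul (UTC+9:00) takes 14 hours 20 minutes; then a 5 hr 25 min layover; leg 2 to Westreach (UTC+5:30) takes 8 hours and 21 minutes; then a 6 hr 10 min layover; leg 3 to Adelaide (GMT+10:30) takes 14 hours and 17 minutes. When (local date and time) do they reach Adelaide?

12:18 AM on November 12

Convert departure to UTC: 5:15 AM + 8:00 = 1:15 PM UTC on Nov 9.
Add 14 hours 20 minutes leg 1 → 3:35 AM UTC (Nov 10).
Add 5 hours 25 minutes layover in Seoul → 9:00 AM UTC.
Add 8 hours 21 minutes leg 2 → 5:21 PM UTC.
Add 6 hours and 10 minutes layover in Westreach → 11:31 PM UTC.
Add 14 hours and 17 minutes leg 3 → 1:48 PM UTC (Nov 11).
Adelaide is UTC+10:30, so local arrival = 1:48 PM + 10:30 = 12:18 AM on Nov 12.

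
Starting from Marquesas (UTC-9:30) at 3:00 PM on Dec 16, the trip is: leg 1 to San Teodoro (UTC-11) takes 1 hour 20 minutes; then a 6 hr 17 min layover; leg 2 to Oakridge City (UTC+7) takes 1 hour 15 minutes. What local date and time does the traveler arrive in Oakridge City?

4:22 PM on December 17

Convert departure to UTC: 3:00 PM + 9:30 = 12:30 AM UTC on Dec 17.
Add 1 hour 20 minutes leg 1 → 1:50 AM UTC.
Add 6 hours and 17 minutes layover in San Teodoro → 8:07 AM UTC.
Add 1 hour 15 minutes leg 2 → 9:22 AM UTC.
Oakridge City is UTC+7:00, so local arrival = 9:22 AM + 7:00 = 4:22 PM on Dec 17.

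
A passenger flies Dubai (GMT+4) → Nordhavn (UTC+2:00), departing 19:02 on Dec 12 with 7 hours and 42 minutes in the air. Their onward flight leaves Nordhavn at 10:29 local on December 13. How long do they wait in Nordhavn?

Convert departure to UTC: 19:02 − 4:00 = 15:02 UTC on Dec 12.
Add 7 hours 42 minutes flight time → 22:44 UTC.
Nordhavn is UTC+2:00, so local arrival = 22:44 + 2:00 = 00:44 on Dec 13.
Layover = 10:29 − 00:44 = 9 hours 45 minutes.

9 hours 45 minutes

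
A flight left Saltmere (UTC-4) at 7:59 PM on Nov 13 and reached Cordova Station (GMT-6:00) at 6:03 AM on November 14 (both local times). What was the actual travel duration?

12 hours 4 minutes

Departure in UTC: 7:59 PM + 4:00 = 11:59 PM on Nov 13.
Arrival in UTC: 6:03 AM + 6:00 = 12:03 PM on Nov 14.
Elapsed = 12:03 PM − 11:59 PM (+1 day) = 12 hours 4 minutes.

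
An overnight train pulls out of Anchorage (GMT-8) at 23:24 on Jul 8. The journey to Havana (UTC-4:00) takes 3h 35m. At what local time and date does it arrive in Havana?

06:59 on July 9

Havana is 4:00 ahead of Anchorage.
After 3 hours and 35 minutes it is 02:59 (Jul 9) in Anchorage.
Shift by the zone difference: 02:59 + 4:00 = 06:59 on Jul 9 in Havana.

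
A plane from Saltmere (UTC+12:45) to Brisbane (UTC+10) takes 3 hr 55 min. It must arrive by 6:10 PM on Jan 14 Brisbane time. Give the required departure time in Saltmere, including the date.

Target arrival in UTC: 6:10 PM − 10:00 = 8:10 AM on Jan 14.
Subtract 3 hours and 55 minutes → departure 4:15 AM UTC on Jan 14.
Saltmere is UTC+12:45: 4:15 AM + 12:45 = 5:00 PM on Jan 14.

5:00 PM on Jan 14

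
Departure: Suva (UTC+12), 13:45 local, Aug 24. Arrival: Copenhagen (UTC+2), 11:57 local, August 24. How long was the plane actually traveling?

Departure in UTC: 13:45 − 12:00 = 01:45 on Aug 24.
Arrival in UTC: 11:57 − 2:00 = 09:57 on Aug 24.
Elapsed = 09:57 − 01:45 = 8 hours 12 minutes.

8 hours 12 minutes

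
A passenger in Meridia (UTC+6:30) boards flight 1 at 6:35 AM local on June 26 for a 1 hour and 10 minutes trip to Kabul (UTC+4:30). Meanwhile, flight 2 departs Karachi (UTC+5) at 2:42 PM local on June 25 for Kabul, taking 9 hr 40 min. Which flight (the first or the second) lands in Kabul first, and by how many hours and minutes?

Flight 1 in UTC: 6:35 AM − 6:30 = 12:05 AM on Jun 26.
+1 hour 10 minutes → arrive 1:15 AM UTC on Jun 26.
Flight 2 in UTC: 2:42 PM − 5:00 = 9:42 AM on Jun 25.
+9 hours and 40 minutes → arrive 7:22 PM UTC on Jun 25.
Flight 2 lands earlier by 5 hours 53 minutes.

the second, by 5 hours 53 minutes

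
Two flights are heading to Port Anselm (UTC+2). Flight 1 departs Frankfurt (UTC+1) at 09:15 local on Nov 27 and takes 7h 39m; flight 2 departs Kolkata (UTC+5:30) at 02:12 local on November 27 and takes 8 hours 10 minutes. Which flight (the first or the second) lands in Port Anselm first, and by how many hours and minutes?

the second, by 11 hours 2 minutes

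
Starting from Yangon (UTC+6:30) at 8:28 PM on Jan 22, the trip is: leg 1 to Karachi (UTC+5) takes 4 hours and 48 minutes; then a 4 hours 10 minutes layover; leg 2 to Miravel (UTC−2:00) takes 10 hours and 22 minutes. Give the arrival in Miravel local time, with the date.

Convert departure to UTC: 8:28 PM − 6:30 = 1:58 PM UTC on Jan 22.
Add 4 hours and 48 minutes leg 1 → 6:46 PM UTC.
Add 4 hours and 10 minutes layover in Karachi → 10:56 PM UTC.
Add 10 hours and 22 minutes leg 2 → 9:18 AM UTC (Jan 23).
Miravel is UTC−2:00, so local arrival = 9:18 AM − 2:00 = 7:18 AM on Jan 23.

7:18 AM on January 23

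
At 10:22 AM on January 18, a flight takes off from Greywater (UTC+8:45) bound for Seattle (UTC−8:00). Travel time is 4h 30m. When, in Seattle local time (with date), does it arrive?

10:07 PM on January 17

Convert departure to UTC: 10:22 AM − 8:45 = 1:37 AM UTC on Jan 18.
Add 4 hours and 30 minutes travel time → 6:07 AM UTC.
Seattle is UTC−8:00, so local arrival = 6:07 AM − 8:00 = 10:07 PM on Jan 17.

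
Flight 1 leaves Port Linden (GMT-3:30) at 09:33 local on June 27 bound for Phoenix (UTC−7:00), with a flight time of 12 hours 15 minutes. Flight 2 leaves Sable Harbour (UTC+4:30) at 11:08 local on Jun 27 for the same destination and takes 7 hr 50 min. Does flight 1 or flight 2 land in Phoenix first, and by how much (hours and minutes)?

Flight 1 in UTC: 09:33 + 3:30 = 13:03 on Jun 27.
+12 hours 15 minutes → arrive 01:18 UTC on Jun 28.
Flight 2 in UTC: 11:08 − 4:30 = 06:38 on Jun 27.
+7 hours and 50 minutes → arrive 14:28 UTC on Jun 27.
Flight 2 lands earlier by 10 hours 50 minutes.

the second, by 10 hours 50 minutes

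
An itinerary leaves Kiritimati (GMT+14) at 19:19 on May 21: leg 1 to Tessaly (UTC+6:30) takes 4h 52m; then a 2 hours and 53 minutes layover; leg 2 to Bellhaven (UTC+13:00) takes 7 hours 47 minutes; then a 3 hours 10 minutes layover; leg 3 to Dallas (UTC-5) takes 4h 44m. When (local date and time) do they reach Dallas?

Convert departure to UTC: 19:19 − 14:00 = 05:19 UTC on May 21.
Add 4 hours 52 minutes leg 1 → 10:11 UTC.
Add 2 hours and 53 minutes layover in Tessaly → 13:04 UTC.
Add 7 hours and 47 minutes leg 2 → 20:51 UTC.
Add 3 hours and 10 minutes layover in Bellhaven → 00:01 UTC (May 22).
Add 4 hours 44 minutes leg 3 → 04:45 UTC.
Dallas is UTC−5:00, so local arrival = 04:45 − 5:00 = 23:45 on May 21.

23:45 on May 21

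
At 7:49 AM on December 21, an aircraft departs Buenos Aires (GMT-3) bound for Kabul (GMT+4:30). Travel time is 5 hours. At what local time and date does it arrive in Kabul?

Kabul is 7:30 ahead of Buenos Aires.
After 5 hours it is 12:49 PM in Buenos Aires.
Shift by the zone difference: 12:49 PM + 7:30 = 8:19 PM on Dec 21 in Kabul.

8:19 PM on December 21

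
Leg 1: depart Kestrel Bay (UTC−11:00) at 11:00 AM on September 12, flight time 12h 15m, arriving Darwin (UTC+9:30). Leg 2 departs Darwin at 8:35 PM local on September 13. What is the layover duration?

Convert departure to UTC: 11:00 AM + 11:00 = 10:00 PM UTC on Sep 12.
Add 12 hours and 15 minutes flight time → 10:15 AM UTC (Sep 13).
Darwin is UTC+9:30, so local arrival = 10:15 AM + 9:30 = 7:45 PM on Sep 13.
Layover = 8:35 PM − 7:45 PM = 50 minutes.

50 minutes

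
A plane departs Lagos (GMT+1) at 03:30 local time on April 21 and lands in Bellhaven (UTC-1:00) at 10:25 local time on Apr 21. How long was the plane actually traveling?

8 hours 55 minutes

Departure in UTC: 03:30 − 1:00 = 02:30 on Apr 21.
Arrival in UTC: 10:25 + 1:00 = 11:25 on Apr 21.
Elapsed = 11:25 − 02:30 = 8 hours 55 minutes.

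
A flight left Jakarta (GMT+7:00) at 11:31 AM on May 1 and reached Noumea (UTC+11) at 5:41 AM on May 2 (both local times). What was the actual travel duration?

14 hours 10 minutes

Noumea is 4:00 ahead of Jakarta.
Clock-face elapsed time (ignoring zones) is 18 hours 10 minutes.
Actual elapsed = 18 hours 10 minutes − 4:00 = 14 hours 10 minutes.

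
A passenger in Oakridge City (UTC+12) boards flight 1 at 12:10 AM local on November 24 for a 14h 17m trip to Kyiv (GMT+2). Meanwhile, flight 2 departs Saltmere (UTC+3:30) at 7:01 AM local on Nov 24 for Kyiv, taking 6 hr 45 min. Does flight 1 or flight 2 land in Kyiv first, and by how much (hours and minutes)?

Flight 1 in UTC: 12:10 AM − 12:00 = 12:10 PM on Nov 23.
+14 hours 17 minutes → arrive 2:27 AM UTC on Nov 24.
Flight 2 in UTC: 7:01 AM − 3:30 = 3:31 AM on Nov 24.
+6 hours and 45 minutes → arrive 10:16 AM UTC on Nov 24.
Flight 1 lands earlier by 7 hours 49 minutes.

the first, by 7 hours 49 minutes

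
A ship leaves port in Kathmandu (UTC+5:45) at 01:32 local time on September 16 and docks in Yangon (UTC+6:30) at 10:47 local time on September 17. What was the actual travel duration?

Departure in UTC: 01:32 − 5:45 = 19:47 on Sep 15.
Arrival in UTC: 10:47 − 6:30 = 04:17 on Sep 17.
Elapsed = 04:17 − 19:47 (+2 days) = 32 hours 30 minutes.

32 hours 30 minutes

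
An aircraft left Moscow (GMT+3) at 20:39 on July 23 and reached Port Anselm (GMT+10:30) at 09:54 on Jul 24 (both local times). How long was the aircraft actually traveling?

Departure in UTC: 20:39 − 3:00 = 17:39 on Jul 23.
Arrival in UTC: 09:54 − 10:30 = 23:24 on Jul 23.
Elapsed = 23:24 − 17:39 = 5 hours 45 minutes.

5 hours 45 minutes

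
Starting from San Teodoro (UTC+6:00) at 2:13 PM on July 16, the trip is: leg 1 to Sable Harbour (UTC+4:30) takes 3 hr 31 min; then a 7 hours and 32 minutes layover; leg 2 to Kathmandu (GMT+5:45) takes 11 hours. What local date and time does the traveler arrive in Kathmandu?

Convert departure to UTC: 2:13 PM − 6:00 = 8:13 AM UTC on Jul 16.
Add 3 hours and 31 minutes leg 1 → 11:44 AM UTC.
Add 7 hours 32 minutes layover in Sable Harbour → 7:16 PM UTC.
Add 11 hours leg 2 → 6:16 AM UTC (Jul 17).
Kathmandu is UTC+5:45, so local arrival = 6:16 AM + 5:45 = 12:01 PM on Jul 17.

12:01 PM on Jul 17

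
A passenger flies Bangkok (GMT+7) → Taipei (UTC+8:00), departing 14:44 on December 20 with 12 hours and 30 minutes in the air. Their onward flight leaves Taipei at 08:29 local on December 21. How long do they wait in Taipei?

4 hours 15 minutes

Convert departure to UTC: 14:44 − 7:00 = 07:44 UTC on Dec 20.
Add 12 hours and 30 minutes flight time → 20:14 UTC.
Taipei is UTC+8:00, so local arrival = 20:14 + 8:00 = 04:14 on Dec 21.
Layover = 08:29 − 04:14 = 4 hours 15 minutes.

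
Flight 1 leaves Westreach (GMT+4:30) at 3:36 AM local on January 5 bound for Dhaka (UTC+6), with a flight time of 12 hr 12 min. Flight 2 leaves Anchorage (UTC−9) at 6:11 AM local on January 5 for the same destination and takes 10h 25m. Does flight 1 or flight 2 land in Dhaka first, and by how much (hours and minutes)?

the first, by 14 hours 18 minutes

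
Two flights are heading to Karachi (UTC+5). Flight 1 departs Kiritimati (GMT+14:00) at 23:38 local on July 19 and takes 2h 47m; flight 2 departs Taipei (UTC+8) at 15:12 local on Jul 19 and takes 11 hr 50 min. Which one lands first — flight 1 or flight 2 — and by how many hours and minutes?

the first, by 6 hours 37 minutes

Flight 1 in UTC: 23:38 − 14:00 = 09:38 on Jul 19.
+2 hours 47 minutes → arrive 12:25 UTC on Jul 19.
Flight 2 in UTC: 15:12 − 8:00 = 07:12 on Jul 19.
+11 hours 50 minutes → arrive 19:02 UTC on Jul 19.
Flight 1 lands earlier by 6 hours 37 minutes.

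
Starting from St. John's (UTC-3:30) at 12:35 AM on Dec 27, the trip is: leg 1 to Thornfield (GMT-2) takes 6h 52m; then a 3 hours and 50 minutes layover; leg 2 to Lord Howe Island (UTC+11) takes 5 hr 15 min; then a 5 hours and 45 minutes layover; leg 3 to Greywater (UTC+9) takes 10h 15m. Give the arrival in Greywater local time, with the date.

Convert departure to UTC: 12:35 AM + 3:30 = 4:05 AM UTC on Dec 27.
Add 6 hours and 52 minutes leg 1 → 10:57 AM UTC.
Add 3 hours 50 minutes layover in Thornfield → 2:47 PM UTC.
Add 5 hours and 15 minutes leg 2 → 8:02 PM UTC.
Add 5 hours 45 minutes layover in Lord Howe Island → 1:47 AM UTC (Dec 28).
Add 10 hours and 15 minutes leg 3 → 12:02 PM UTC.
Greywater is UTC+9:00, so local arrival = 12:02 PM + 9:00 = 9:02 PM on Dec 28.

9:02 PM on December 28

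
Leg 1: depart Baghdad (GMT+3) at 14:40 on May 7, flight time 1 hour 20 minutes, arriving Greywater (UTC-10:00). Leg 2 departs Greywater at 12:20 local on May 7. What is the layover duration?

Convert departure to UTC: 14:40 − 3:00 = 11:40 UTC on May 7.
Add 1 hour and 20 minutes flight time → 13:00 UTC.
Greywater is UTC−10:00, so local arrival = 13:00 − 10:00 = 03:00 on May 7.
Layover = 12:20 − 03:00 = 9 hours 20 minutes.

9 hours 20 minutes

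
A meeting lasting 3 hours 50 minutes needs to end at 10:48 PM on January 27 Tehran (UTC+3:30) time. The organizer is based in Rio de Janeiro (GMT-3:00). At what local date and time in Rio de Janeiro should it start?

12:28 PM on January 27

Target end time in UTC: 10:48 PM − 3:30 = 7:18 PM on Jan 27.
Subtract 3 hours and 50 minutes → start 3:28 PM UTC on Jan 27.
Rio de Janeiro is UTC−3:00: 3:28 PM − 3:00 = 12:28 PM on Jan 27.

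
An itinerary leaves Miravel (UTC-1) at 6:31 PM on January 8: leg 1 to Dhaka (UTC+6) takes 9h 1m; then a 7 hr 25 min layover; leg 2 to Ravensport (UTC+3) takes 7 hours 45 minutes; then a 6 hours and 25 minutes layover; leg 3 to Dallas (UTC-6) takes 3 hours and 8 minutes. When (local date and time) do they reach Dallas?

11:15 PM on January 9

Convert departure to UTC: 6:31 PM + 1:00 = 7:31 PM UTC on Jan 8.
Add 9 hours and 1 minute leg 1 → 4:32 AM UTC (Jan 9).
Add 7 hours 25 minutes layover in Dhaka → 11:57 AM UTC.
Add 7 hours and 45 minutes leg 2 → 7:42 PM UTC.
Add 6 hours 25 minutes layover in Ravensport → 2:07 AM UTC (Jan 10).
Add 3 hours 8 minutes leg 3 → 5:15 AM UTC.
Dallas is UTC−6:00, so local arrival = 5:15 AM − 6:00 = 11:15 PM on Jan 9.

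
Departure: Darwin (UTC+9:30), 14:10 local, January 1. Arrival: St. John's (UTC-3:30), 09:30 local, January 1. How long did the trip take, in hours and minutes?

St. John's is 13:00 behind Darwin.
Clock-face elapsed time (ignoring zones) is −4 hours 40 minutes.
Actual elapsed = −4 hours 40 minutes + 13:00 = 8 hours 20 minutes.

8 hours 20 minutes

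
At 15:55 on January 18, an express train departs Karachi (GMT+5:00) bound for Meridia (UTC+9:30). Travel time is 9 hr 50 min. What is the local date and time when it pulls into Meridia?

06:15 on Jan 19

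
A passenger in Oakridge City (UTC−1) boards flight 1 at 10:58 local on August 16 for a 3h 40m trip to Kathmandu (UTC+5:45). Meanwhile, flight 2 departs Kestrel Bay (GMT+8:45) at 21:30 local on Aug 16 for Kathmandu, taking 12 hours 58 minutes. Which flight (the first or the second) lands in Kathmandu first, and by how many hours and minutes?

the first, by 10 hours 5 minutes

Flight 1 in UTC: 10:58 + 1:00 = 11:58 on Aug 16.
+3 hours 40 minutes → arrive 15:38 UTC on Aug 16.
Flight 2 in UTC: 21:30 − 8:45 = 12:45 on Aug 16.
+12 hours and 58 minutes → arrive 01:43 UTC on Aug 17.
Flight 1 lands earlier by 10 hours 5 minutes.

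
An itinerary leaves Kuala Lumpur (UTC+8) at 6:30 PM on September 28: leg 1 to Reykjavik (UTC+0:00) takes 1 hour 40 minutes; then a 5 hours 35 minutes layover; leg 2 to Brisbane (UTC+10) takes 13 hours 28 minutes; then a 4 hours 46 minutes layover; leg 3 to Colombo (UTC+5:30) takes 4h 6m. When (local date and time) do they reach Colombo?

9:35 PM on September 29

Convert departure to UTC: 6:30 PM − 8:00 = 10:30 AM UTC on Sep 28.
Add 1 hour 40 minutes leg 1 → 12:10 PM UTC.
Add 5 hours and 35 minutes layover in Reykjavik → 5:45 PM UTC.
Add 13 hours and 28 minutes leg 2 → 7:13 AM UTC (Sep 29).
Add 4 hours 46 minutes layover in Brisbane → 11:59 AM UTC.
Add 4 hours 6 minutes leg 3 → 4:05 PM UTC.
Colombo is UTC+5:30, so local arrival = 4:05 PM + 5:30 = 9:35 PM on Sep 29.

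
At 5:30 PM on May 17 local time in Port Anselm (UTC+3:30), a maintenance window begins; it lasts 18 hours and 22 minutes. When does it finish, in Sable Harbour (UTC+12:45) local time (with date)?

Convert start to UTC: 5:30 PM − 3:30 = 2:00 PM UTC on May 17.
Add 18 hours and 22 minutes duration → 8:22 AM UTC (May 18).
Sable Harbour is UTC+12:45, so local end time = 8:22 AM + 12:45 = 9:07 PM on May 18.

9:07 PM on May 18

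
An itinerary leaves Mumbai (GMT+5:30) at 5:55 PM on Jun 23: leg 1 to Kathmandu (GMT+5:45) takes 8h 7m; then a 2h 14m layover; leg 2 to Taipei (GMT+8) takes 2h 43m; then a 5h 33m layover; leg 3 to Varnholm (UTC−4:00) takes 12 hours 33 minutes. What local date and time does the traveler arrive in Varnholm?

Convert departure to UTC: 5:55 PM − 5:30 = 12:25 PM UTC on Jun 23.
Add 8 hours and 7 minutes leg 1 → 8:32 PM UTC.
Add 2 hours 14 minutes layover in Kathmandu → 10:46 PM UTC.
Add 2 hours and 43 minutes leg 2 → 1:29 AM UTC (Jun 24).
Add 5 hours and 33 minutes layover in Taipei → 7:02 AM UTC.
Add 12 hours 33 minutes leg 3 → 7:35 PM UTC.
Varnholm is UTC−4:00, so local arrival = 7:35 PM − 4:00 = 3:35 PM on Jun 24.

3:35 PM on June 24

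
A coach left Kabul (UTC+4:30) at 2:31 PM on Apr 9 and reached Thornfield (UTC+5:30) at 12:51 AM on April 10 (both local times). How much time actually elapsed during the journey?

Departure in UTC: 2:31 PM − 4:30 = 10:01 AM on Apr 9.
Arrival in UTC: 12:51 AM − 5:30 = 7:21 PM on Apr 9.
Elapsed = 7:21 PM − 10:01 AM = 9 hours 20 minutes.

9 hours 20 minutes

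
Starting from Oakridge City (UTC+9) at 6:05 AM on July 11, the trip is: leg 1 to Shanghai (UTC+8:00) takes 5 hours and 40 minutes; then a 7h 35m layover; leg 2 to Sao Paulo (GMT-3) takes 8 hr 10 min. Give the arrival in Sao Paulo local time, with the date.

Convert departure to UTC: 6:05 AM − 9:00 = 9:05 PM UTC on Jul 10.
Add 5 hours and 40 minutes leg 1 → 2:45 AM UTC (Jul 11).
Add 7 hours and 35 minutes layover in Shanghai → 10:20 AM UTC.
Add 8 hours 10 minutes leg 2 → 6:30 PM UTC.
Sao Paulo is UTC−3:00, so local arrival = 6:30 PM − 3:00 = 3:30 PM on Jul 11.

3:30 PM on July 11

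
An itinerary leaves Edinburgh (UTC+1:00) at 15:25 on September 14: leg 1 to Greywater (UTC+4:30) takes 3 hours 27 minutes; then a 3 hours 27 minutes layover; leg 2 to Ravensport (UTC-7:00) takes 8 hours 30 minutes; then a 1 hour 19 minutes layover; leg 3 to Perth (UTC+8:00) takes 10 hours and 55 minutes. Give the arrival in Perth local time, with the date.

Convert departure to UTC: 15:25 − 1:00 = 14:25 UTC on Sep 14.
Add 3 hours and 27 minutes leg 1 → 17:52 UTC.
Add 3 hours and 27 minutes layover in Greywater → 21:19 UTC.
Add 8 hours and 30 minutes leg 2 → 05:49 UTC (Sep 15).
Add 1 hour and 19 minutes layover in Ravensport → 07:08 UTC.
Add 10 hours and 55 minutes leg 3 → 18:03 UTC.
Perth is UTC+8:00, so local arrival = 18:03 + 8:00 = 02:03 on Sep 16.

02:03 on Sep 16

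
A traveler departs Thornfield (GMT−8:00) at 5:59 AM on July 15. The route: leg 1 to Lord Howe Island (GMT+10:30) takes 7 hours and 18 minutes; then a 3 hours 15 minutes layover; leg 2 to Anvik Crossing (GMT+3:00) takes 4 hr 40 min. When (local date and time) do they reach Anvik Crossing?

Convert departure to UTC: 5:59 AM + 8:00 = 1:59 PM UTC on Jul 15.
Add 7 hours and 18 minutes leg 1 → 9:17 PM UTC.
Add 3 hours and 15 minutes layover in Lord Howe Island → 12:32 AM UTC (Jul 16).
Add 4 hours 40 minutes leg 2 → 5:12 AM UTC.
Anvik Crossing is UTC+3:00, so local arrival = 5:12 AM + 3:00 = 8:12 AM on Jul 16.

8:12 AM on July 16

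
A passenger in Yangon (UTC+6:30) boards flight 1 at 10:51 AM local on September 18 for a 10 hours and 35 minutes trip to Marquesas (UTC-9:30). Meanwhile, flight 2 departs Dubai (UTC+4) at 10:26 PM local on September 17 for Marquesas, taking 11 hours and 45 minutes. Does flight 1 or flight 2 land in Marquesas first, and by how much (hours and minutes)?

Flight 1 in UTC: 10:51 AM − 6:30 = 4:21 AM on Sep 18.
+10 hours 35 minutes → arrive 2:56 PM UTC on Sep 18.
Flight 2 in UTC: 10:26 PM − 4:00 = 6:26 PM on Sep 17.
+11 hours 45 minutes → arrive 6:11 AM UTC on Sep 18.
Flight 2 lands earlier by 8 hours 45 minutes.

the second, by 8 hours 45 minutes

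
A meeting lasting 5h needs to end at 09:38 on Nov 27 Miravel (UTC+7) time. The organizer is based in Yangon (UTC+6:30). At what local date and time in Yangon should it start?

Target end time in UTC: 09:38 − 7:00 = 02:38 on Nov 27.
Subtract 5 hours → start 21:38 UTC on Nov 26.
Yangon is UTC+6:30: 21:38 + 6:30 = 04:08 on Nov 27.

04:08 on Nov 27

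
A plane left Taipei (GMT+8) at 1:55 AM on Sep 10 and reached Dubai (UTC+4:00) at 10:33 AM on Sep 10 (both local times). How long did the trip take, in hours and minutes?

Departure in UTC: 1:55 AM − 8:00 = 5:55 PM on Sep 9.
Arrival in UTC: 10:33 AM − 4:00 = 6:33 AM on Sep 10.
Elapsed = 6:33 AM − 5:55 PM (+1 day) = 12 hours 38 minutes.

12 hours 38 minutes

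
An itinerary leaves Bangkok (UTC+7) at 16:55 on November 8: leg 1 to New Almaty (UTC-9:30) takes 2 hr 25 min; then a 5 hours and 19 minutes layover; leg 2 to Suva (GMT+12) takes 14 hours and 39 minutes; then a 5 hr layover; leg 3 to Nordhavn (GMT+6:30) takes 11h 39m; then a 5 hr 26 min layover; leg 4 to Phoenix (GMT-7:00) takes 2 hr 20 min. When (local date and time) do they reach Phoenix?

Convert departure to UTC: 16:55 − 7:00 = 09:55 UTC on Nov 8.
Add 2 hours 25 minutes leg 1 → 12:20 UTC.
Add 5 hours and 19 minutes layover in New Almaty → 17:39 UTC.
Add 14 hours and 39 minutes leg 2 → 08:18 UTC (Nov 9).
Add 5 hours layover in Suva → 13:18 UTC.
Add 11 hours and 39 minutes leg 3 → 00:57 UTC (Nov 10).
Add 5 hours 26 minutes layover in Nordhavn → 06:23 UTC.
Add 2 hours 20 minutes leg 4 → 08:43 UTC.
Phoenix is UTC−7:00, so local arrival = 08:43 − 7:00 = 01:43 on Nov 10.

01:43 on November 10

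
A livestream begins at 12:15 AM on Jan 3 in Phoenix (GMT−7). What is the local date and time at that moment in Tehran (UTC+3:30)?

Tehran is 10:30 ahead of Phoenix.
Shift by the zone difference: 12:15 AM + 10:30 = 10:45 AM on Jan 3 in Tehran.

10:45 AM on January 3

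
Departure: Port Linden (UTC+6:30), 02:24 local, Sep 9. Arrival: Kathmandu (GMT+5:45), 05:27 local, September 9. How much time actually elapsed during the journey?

Kathmandu is 0:45 behind Port Linden.
Clock-face elapsed time (ignoring zones) is 3 hours 3 minutes.
Actual elapsed = 3 hours 3 minutes + 0:45 = 3 hours 48 minutes.

3 hours 48 minutes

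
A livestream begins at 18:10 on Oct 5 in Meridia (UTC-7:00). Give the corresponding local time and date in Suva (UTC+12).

Suva is 19:00 ahead of Meridia.
Shift by the zone difference: 18:10 + 19:00 = 13:10 on Oct 6 in Suva.

13:10 on October 6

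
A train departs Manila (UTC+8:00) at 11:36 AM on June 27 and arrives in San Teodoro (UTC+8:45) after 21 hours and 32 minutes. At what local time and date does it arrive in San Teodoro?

9:53 AM on Jun 28

Convert departure to UTC: 11:36 AM − 8:00 = 3:36 AM UTC on Jun 27.
Add 21 hours 32 minutes travel time → 1:08 AM UTC (Jun 28).
San Teodoro is UTC+8:45, so local arrival = 1:08 AM + 8:45 = 9:53 AM on Jun 28.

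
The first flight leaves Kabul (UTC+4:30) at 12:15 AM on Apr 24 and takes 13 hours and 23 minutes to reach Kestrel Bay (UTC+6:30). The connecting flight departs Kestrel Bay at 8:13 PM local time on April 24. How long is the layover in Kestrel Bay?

4 hours 35 minutes

Convert departure to UTC: 12:15 AM − 4:30 = 7:45 PM UTC on Apr 23.
Add 13 hours and 23 minutes flight time → 9:08 AM UTC (Apr 24).
Kestrel Bay is UTC+6:30, so local arrival = 9:08 AM + 6:30 = 3:38 PM on Apr 24.
Layover = 8:13 PM − 3:38 PM = 4 hours 35 minutes.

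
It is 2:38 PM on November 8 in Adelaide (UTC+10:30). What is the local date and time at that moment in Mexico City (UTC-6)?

10:08 PM on Nov 7

Mexico City is 16:30 behind Adelaide.
Shift by the zone difference: 2:38 PM − 16:30 = 10:08 PM on Nov 7 in Mexico City.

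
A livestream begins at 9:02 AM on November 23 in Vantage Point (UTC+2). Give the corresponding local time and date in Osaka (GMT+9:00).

4:02 PM on November 23

In UTC: 9:02 AM − 2:00 = 7:02 AM on Nov 23.
Osaka is UTC+9:00: 7:02 AM + 9:00 = 4:02 PM on Nov 23.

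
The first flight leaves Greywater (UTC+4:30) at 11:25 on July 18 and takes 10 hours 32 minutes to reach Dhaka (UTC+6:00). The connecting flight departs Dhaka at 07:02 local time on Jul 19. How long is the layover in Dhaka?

Convert departure to UTC: 11:25 − 4:30 = 06:55 UTC on Jul 18.
Add 10 hours and 32 minutes flight time → 17:27 UTC.
Dhaka is UTC+6:00, so local arrival = 17:27 + 6:00 = 23:27 on Jul 18.
Layover = 07:02 − 23:27 (+1 day) = 7 hours 35 minutes.

7 hours 35 minutes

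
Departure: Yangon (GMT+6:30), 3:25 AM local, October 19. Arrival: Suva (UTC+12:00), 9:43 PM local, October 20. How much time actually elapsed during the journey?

Departure in UTC: 3:25 AM − 6:30 = 8:55 PM on Oct 18.
Arrival in UTC: 9:43 PM − 12:00 = 9:43 AM on Oct 20.
Elapsed = 9:43 AM − 8:55 PM (+2 days) = 36 hours 48 minutes.

36 hours 48 minutes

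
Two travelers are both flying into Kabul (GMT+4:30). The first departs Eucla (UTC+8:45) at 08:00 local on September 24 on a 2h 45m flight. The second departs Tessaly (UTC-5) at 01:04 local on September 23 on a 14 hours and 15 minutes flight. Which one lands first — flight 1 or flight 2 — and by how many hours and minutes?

the second, by 5 hours 41 minutes

Flight 1 in UTC: 08:00 − 8:45 = 23:15 on Sep 23.
+2 hours 45 minutes → arrive 02:00 UTC on Sep 24.
Flight 2 in UTC: 01:04 + 5:00 = 06:04 on Sep 23.
+14 hours 15 minutes → arrive 20:19 UTC on Sep 23.
Flight 2 lands earlier by 5 hours 41 minutes.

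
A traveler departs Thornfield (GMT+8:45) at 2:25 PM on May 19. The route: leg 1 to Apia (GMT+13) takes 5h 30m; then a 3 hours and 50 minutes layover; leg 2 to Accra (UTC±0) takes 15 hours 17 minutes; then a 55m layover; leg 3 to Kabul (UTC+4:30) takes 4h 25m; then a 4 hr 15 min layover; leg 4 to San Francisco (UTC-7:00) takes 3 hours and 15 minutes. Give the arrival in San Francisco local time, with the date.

Convert departure to UTC: 2:25 PM − 8:45 = 5:40 AM UTC on May 19.
Add 5 hours 30 minutes leg 1 → 11:10 AM UTC.
Add 3 hours and 50 minutes layover in Apia → 3:00 PM UTC.
Add 15 hours and 17 minutes leg 2 → 6:17 AM UTC (May 20).
Add 55 minutes layover in Accra → 7:12 AM UTC.
Add 4 hours and 25 minutes leg 3 → 11:37 AM UTC.
Add 4 hours 15 minutes layover in Kabul → 3:52 PM UTC.
Add 3 hours and 15 minutes leg 4 → 7:07 PM UTC.
San Francisco is UTC−7:00, so local arrival = 7:07 PM − 7:00 = 12:07 PM on May 20.

12:07 PM on May 20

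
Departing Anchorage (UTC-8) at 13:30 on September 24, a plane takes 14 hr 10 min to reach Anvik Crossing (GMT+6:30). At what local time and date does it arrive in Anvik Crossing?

Convert departure to UTC: 13:30 + 8:00 = 21:30 UTC on Sep 24.
Add 14 hours and 10 minutes travel time → 11:40 UTC (Sep 25).
Anvik Crossing is UTC+6:30, so local arrival = 11:40 + 6:30 = 18:10 on Sep 25.

18:10 on September 25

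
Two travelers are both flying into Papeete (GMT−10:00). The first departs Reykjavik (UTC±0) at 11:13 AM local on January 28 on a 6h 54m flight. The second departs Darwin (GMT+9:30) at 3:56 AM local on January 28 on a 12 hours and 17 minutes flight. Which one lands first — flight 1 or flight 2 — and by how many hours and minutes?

the second, by 11 hours 24 minutes

Flight 1 departs at 11:13 AM UTC (Jan 28).
+6 hours 54 minutes → arrive 6:07 PM UTC on Jan 28.
Flight 2 in UTC: 3:56 AM − 9:30 = 6:26 PM on Jan 27.
+12 hours and 17 minutes → arrive 6:43 AM UTC on Jan 28.
Flight 2 lands earlier by 11 hours 24 minutes.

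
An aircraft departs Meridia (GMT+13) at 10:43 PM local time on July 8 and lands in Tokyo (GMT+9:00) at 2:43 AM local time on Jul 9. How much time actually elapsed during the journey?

Departure in UTC: 10:43 PM − 13:00 = 9:43 AM on Jul 8.
Arrival in UTC: 2:43 AM − 9:00 = 5:43 PM on Jul 8.
Elapsed = 5:43 PM − 9:43 AM = 8 hours.

8 hours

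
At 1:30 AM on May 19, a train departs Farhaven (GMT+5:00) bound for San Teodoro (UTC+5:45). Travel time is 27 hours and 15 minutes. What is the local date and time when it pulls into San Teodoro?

Convert departure to UTC: 1:30 AM − 5:00 = 8:30 PM UTC on May 18.
Add 27 hours 15 minutes travel time → 11:45 PM UTC (May 19).
San Teodoro is UTC+5:45, so local arrival = 11:45 PM + 5:45 = 5:30 AM on May 20.

5:30 AM on May 20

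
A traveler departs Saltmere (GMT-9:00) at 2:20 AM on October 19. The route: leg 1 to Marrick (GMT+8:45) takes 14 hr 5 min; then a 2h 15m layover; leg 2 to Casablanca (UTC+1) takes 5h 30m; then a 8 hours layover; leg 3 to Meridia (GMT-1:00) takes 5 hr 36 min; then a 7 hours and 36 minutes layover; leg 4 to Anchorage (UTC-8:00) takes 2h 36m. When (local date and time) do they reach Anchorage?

Convert departure to UTC: 2:20 AM + 9:00 = 11:20 AM UTC on Oct 19.
Add 14 hours 5 minutes leg 1 → 1:25 AM UTC (Oct 20).
Add 2 hours 15 minutes layover in Marrick → 3:40 AM UTC.
Add 5 hours and 30 minutes leg 2 → 9:10 AM UTC.
Add 8 hours layover in Casablanca → 5:10 PM UTC.
Add 5 hours 36 minutes leg 3 → 10:46 PM UTC.
Add 7 hours 36 minutes layover in Meridia → 6:22 AM UTC (Oct 21).
Add 2 hours and 36 minutes leg 4 → 8:58 AM UTC.
Anchorage is UTC−8:00, so local arrival = 8:58 AM − 8:00 = 12:58 AM on Oct 21.

12:58 AM on October 21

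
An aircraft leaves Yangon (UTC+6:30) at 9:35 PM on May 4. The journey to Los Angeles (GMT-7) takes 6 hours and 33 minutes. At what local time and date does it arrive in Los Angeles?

2:38 PM on May 4

Los Angeles is 13:30 behind Yangon.
After 6 hours and 33 minutes it is 4:08 AM (May 5) in Yangon.
Shift by the zone difference: 4:08 AM − 13:30 = 2:38 PM on May 4 in Los Angeles.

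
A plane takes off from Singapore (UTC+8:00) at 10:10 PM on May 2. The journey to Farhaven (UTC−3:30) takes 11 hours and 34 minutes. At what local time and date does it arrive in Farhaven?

Convert departure to UTC: 10:10 PM − 8:00 = 2:10 PM UTC on May 2.
Add 11 hours 34 minutes travel time → 1:44 AM UTC (May 3).
Farhaven is UTC−3:30, so local arrival = 1:44 AM − 3:30 = 10:14 PM on May 2.

10:14 PM on May 2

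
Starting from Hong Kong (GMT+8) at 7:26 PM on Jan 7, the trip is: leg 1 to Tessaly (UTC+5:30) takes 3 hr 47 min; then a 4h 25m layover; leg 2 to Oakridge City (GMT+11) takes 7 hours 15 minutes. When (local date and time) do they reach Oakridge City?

Convert departure to UTC: 7:26 PM − 8:00 = 11:26 AM UTC on Jan 7.
Add 3 hours and 47 minutes leg 1 → 3:13 PM UTC.
Add 4 hours and 25 minutes layover in Tessaly → 7:38 PM UTC.
Add 7 hours 15 minutes leg 2 → 2:53 AM UTC (Jan 8).
Oakridge City is UTC+11:00, so local arrival = 2:53 AM + 11:00 = 1:53 PM on Jan 8.

1:53 PM on January 8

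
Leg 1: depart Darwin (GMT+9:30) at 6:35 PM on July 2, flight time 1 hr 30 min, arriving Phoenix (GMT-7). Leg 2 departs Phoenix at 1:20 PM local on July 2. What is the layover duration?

9 hours 45 minutes

Convert departure to UTC: 6:35 PM − 9:30 = 9:05 AM UTC on Jul 2.
Add 1 hour and 30 minutes flight time → 10:35 AM UTC.
Phoenix is UTC−7:00, so local arrival = 10:35 AM − 7:00 = 3:35 AM on Jul 2.
Layover = 1:20 PM − 3:35 AM = 9 hours 45 minutes.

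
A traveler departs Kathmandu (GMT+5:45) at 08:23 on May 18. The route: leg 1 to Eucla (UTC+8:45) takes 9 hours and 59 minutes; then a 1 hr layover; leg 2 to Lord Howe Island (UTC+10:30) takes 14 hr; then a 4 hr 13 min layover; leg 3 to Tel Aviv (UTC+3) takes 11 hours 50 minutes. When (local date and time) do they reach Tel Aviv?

22:40 on May 19

Convert departure to UTC: 08:23 − 5:45 = 02:38 UTC on May 18.
Add 9 hours 59 minutes leg 1 → 12:37 UTC.
Add 1 hour layover in Eucla → 13:37 UTC.
Add 14 hours leg 2 → 03:37 UTC (May 19).
Add 4 hours 13 minutes layover in Lord Howe Island → 07:50 UTC.
Add 11 hours 50 minutes leg 3 → 19:40 UTC.
Tel Aviv is UTC+3:00, so local arrival = 19:40 + 3:00 = 22:40 on May 19.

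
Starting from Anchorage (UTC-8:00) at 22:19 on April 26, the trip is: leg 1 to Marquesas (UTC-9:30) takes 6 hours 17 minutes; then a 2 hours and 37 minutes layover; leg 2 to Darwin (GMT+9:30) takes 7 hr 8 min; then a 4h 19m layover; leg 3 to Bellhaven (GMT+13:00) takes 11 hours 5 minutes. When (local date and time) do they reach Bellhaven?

Convert departure to UTC: 22:19 + 8:00 = 06:19 UTC on Apr 27.
Add 6 hours and 17 minutes leg 1 → 12:36 UTC.
Add 2 hours and 37 minutes layover in Marquesas → 15:13 UTC.
Add 7 hours 8 minutes leg 2 → 22:21 UTC.
Add 4 hours 19 minutes layover in Darwin → 02:40 UTC (Apr 28).
Add 11 hours and 5 minutes leg 3 → 13:45 UTC.
Bellhaven is UTC+13:00, so local arrival = 13:45 + 13:00 = 02:45 on Apr 29.

02:45 on April 29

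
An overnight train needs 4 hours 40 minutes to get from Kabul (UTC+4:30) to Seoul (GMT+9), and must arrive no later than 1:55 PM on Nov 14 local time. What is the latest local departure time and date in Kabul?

4:45 AM on November 14

Target arrival in UTC: 1:55 PM − 9:00 = 4:55 AM on Nov 14.
Subtract 4 hours and 40 minutes → departure 12:15 AM UTC on Nov 14.
Kabul is UTC+4:30: 12:15 AM + 4:30 = 4:45 AM on Nov 14.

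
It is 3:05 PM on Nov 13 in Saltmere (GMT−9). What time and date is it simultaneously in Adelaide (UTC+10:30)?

10:35 AM on November 14

In UTC: 3:05 PM + 9:00 = 12:05 AM on Nov 14.
Adelaide is UTC+10:30: 12:05 AM + 10:30 = 10:35 AM on Nov 14.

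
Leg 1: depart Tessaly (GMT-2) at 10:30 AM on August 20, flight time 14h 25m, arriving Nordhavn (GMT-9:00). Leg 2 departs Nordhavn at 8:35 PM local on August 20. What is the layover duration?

Convert departure to UTC: 10:30 AM + 2:00 = 12:30 PM UTC on Aug 20.
Add 14 hours 25 minutes flight time → 2:55 AM UTC (Aug 21).
Nordhavn is UTC−9:00, so local arrival = 2:55 AM − 9:00 = 5:55 PM on Aug 20.
Layover = 8:35 PM − 5:55 PM = 2 hours 40 minutes.

2 hours 40 minutes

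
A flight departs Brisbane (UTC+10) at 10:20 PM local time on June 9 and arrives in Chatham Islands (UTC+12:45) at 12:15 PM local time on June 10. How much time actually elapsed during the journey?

11 hours 10 minutes

Chatham Islands is 2:45 ahead of Brisbane.
Clock-face elapsed time (ignoring zones) is 13 hours 55 minutes.
Actual elapsed = 13 hours 55 minutes − 2:45 = 11 hours 10 minutes.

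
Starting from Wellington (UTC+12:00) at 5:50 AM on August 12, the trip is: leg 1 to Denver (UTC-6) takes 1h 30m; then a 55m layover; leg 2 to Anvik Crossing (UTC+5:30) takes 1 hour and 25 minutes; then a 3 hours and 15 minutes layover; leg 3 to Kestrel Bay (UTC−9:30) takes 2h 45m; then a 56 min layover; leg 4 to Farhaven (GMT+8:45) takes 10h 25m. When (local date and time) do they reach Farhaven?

11:46 PM on August 12

Convert departure to UTC: 5:50 AM − 12:00 = 5:50 PM UTC on Aug 11.
Add 1 hour and 30 minutes leg 1 → 7:20 PM UTC.
Add 55 minutes layover in Denver → 8:15 PM UTC.
Add 1 hour and 25 minutes leg 2 → 9:40 PM UTC.
Add 3 hours 15 minutes layover in Anvik Crossing → 12:55 AM UTC (Aug 12).
Add 2 hours 45 minutes leg 3 → 3:40 AM UTC.
Add 56 minutes layover in Kestrel Bay → 4:36 AM UTC.
Add 10 hours 25 minutes leg 4 → 3:01 PM UTC.
Farhaven is UTC+8:45, so local arrival = 3:01 PM + 8:45 = 11:46 PM on Aug 12.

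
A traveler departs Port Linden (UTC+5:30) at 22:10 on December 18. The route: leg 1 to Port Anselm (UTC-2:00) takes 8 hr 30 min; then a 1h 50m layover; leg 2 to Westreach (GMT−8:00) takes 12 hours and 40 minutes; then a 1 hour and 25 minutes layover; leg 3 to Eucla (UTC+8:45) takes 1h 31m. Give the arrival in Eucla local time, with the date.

Convert departure to UTC: 22:10 − 5:30 = 16:40 UTC on Dec 18.
Add 8 hours 30 minutes leg 1 → 01:10 UTC (Dec 19).
Add 1 hour and 50 minutes layover in Port Anselm → 03:00 UTC.
Add 12 hours and 40 minutes leg 2 → 15:40 UTC.
Add 1 hour and 25 minutes layover in Westreach → 17:05 UTC.
Add 1 hour 31 minutes leg 3 → 18:36 UTC.
Eucla is UTC+8:45, so local arrival = 18:36 + 8:45 = 03:21 on Dec 20.

03:21 on December 20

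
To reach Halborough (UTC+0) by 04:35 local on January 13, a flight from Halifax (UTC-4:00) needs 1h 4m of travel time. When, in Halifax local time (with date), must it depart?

23:31 on Jan 12

Target arrival is already UTC: 04:35 on Jan 13.
Subtract 1 hour 4 minutes → departure 03:31 UTC on Jan 13.
Halifax is UTC−4:00: 03:31 − 4:00 = 23:31 on Jan 12.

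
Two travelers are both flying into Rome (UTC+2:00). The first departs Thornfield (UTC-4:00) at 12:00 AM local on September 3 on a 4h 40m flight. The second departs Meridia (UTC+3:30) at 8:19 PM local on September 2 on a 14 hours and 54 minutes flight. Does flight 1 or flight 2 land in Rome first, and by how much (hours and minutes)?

Flight 1 in UTC: 12:00 AM + 4:00 = 4:00 AM on Sep 3.
+4 hours and 40 minutes → arrive 8:40 AM UTC on Sep 3.
Flight 2 in UTC: 8:19 PM − 3:30 = 4:49 PM on Sep 2.
+14 hours and 54 minutes → arrive 7:43 AM UTC on Sep 3.
Flight 2 lands earlier by 57 minutes.

the second, by 57 minutes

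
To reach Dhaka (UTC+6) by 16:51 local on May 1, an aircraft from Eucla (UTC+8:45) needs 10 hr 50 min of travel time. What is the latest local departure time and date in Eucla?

Target arrival in UTC: 16:51 − 6:00 = 10:51 on May 1.
Subtract 10 hours 50 minutes → departure 00:01 UTC on May 1.
Eucla is UTC+8:45: 00:01 + 8:45 = 08:46 on May 1.

08:46 on May 1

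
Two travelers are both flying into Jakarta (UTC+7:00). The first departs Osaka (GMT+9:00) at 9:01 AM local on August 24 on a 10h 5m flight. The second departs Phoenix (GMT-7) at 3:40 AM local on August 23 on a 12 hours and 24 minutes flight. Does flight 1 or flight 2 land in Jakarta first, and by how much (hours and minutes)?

the second, by 11 hours 2 minutes

Flight 1 in UTC: 9:01 AM − 9:00 = 12:01 AM on Aug 24.
+10 hours and 5 minutes → arrive 10:06 AM UTC on Aug 24.
Flight 2 in UTC: 3:40 AM + 7:00 = 10:40 AM on Aug 23.
+12 hours 24 minutes → arrive 11:04 PM UTC on Aug 23.
Flight 2 lands earlier by 11 hours 2 minutes.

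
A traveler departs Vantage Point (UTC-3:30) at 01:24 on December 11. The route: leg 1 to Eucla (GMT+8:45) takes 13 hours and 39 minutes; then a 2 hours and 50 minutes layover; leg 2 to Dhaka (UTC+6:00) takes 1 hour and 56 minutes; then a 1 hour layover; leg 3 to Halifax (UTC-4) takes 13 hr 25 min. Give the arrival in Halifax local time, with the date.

09:44 on Dec 12

Convert departure to UTC: 01:24 + 3:30 = 04:54 UTC on Dec 11.
Add 13 hours and 39 minutes leg 1 → 18:33 UTC.
Add 2 hours and 50 minutes layover in Eucla → 21:23 UTC.
Add 1 hour 56 minutes leg 2 → 23:19 UTC.
Add 1 hour layover in Dhaka → 00:19 UTC (Dec 12).
Add 13 hours 25 minutes leg 3 → 13:44 UTC.
Halifax is UTC−4:00, so local arrival = 13:44 − 4:00 = 09:44 on Dec 12.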